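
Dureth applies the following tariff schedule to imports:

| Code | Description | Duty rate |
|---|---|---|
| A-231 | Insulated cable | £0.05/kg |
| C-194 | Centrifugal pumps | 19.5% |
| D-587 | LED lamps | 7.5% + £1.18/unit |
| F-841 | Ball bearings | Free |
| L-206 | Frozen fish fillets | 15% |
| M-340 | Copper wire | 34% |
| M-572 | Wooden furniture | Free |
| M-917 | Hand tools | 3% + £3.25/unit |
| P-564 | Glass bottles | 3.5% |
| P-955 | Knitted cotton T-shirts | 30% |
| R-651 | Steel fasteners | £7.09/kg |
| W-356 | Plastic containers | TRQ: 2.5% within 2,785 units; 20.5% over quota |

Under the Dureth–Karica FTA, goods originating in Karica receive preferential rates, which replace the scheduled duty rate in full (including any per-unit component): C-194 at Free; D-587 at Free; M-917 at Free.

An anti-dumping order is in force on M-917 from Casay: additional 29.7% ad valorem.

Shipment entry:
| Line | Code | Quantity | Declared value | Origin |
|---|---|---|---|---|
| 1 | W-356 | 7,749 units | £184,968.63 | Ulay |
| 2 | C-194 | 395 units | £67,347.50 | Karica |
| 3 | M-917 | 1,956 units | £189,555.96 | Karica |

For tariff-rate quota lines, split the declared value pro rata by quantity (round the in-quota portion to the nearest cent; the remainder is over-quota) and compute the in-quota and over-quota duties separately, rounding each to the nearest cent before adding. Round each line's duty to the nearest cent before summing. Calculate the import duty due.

Line 1 (W-356, Ulay, 7,749 units, £184,968.63):
Code W-356 is under a tariff-rate quota (threshold 2,785 units). In-quota: 2,785 units at 2.5%; over-quota: 4,964 units at 20.5%.
Pro-rata value split: in-quota = £184,968.63 × 2,785/7,749 = £66,477.95; over-quota = £184,968.63 − £66,477.95 = £118,490.68.
In-quota duty = £66,477.95 × 2.5% = £1,661.95. Over-quota duty = £118,490.68 × 20.5% = £24,290.59.
Line duty = £1,661.95 + £24,290.59 = £25,952.54.
Line 2 (C-194, Karica, 395 units, £67,347.50):
Base rate for C-194 is 19.5%.
Origin Karica qualifies under the Dureth–Karica agreement and C-194 is covered: preferential rate Free applies instead.
Duty = £67,347.50 × 0% = £0.00.
Line 3 (M-917, Karica, 1,956 units, £189,555.96):
Base rate for M-917 is 3% + £3.25/unit.
Origin Karica qualifies under the Dureth–Karica agreement and M-917 is covered: preferential rate Free applies instead.
The additional-duty order on M-917 targets Casay, not Karica; it does not apply.
Duty = £189,555.96 × 0% = £0.00.
Total = £25,952.54 + £0.00 + £0.00 = £25,952.54.

£25,952.54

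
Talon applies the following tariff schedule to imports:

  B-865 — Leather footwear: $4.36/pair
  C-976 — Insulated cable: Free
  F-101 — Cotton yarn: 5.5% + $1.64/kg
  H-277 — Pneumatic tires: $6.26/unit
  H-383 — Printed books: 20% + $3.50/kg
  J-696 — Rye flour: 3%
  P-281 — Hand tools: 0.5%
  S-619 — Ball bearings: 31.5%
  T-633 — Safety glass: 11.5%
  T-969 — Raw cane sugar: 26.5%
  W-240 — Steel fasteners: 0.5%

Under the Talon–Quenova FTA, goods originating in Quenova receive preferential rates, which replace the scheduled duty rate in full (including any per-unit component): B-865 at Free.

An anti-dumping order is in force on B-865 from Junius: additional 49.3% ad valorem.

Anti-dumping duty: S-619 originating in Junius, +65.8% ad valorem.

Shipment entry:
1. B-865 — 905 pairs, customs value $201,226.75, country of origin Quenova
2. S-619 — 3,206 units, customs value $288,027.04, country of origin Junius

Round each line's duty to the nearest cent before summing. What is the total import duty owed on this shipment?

$280,250.31

Line 1 (B-865, Quenova, 905 pairs, $201,226.75):
Base rate for B-865 is $4.36/pair.
Origin Quenova qualifies under the Talon–Quenova agreement and B-865 is covered: preferential rate Free applies instead.
The additional-duty order on B-865 targets Junius, not Quenova; it does not apply.
Duty = $201,226.75 × 0% = $0.00.
Line 2 (S-619, Junius, 3,206 units, $288,027.04):
Base rate for S-619 is 31.5%.
Additional duty on S-619 from Junius: +65.8%. Applied ad valorem rate: 31.5% + 65.8% = 97.3%.
Duty = $288,027.04 × 97.3% = $280,250.31.
Total = $0.00 + $280,250.31 = $280,250.31.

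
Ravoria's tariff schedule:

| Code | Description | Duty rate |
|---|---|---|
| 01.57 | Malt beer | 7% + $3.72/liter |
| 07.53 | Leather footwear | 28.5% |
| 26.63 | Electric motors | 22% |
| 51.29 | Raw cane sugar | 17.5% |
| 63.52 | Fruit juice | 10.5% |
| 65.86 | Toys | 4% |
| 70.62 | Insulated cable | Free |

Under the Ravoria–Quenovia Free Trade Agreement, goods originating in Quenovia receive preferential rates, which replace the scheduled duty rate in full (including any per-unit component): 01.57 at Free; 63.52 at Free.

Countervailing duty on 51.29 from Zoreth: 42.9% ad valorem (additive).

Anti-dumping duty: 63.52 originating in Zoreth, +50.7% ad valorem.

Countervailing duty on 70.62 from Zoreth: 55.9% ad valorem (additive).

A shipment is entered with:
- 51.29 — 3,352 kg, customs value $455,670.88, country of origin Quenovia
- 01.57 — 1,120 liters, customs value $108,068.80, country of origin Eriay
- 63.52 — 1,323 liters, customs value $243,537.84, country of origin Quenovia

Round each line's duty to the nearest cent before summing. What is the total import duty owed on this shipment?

$91,473.62

Line 1 (51.29, Quenovia, 3,352 kg, $455,670.88):
Base rate for 51.29 is 17.5%.
Origin Quenovia is the FTA partner but 51.29 is not on the preference list; base rate stands.
The additional-duty order on 51.29 targets Zoreth, not Quenovia; it does not apply.
Duty = $455,670.88 × 17.5% = $79,742.40.
Line 2 (01.57, Eriay, 1,120 liters, $108,068.80):
Base rate for 01.57 is 7% + $3.72/liter.
01.57 has an FTA preferential rate, but origin Eriay is not Quenovia; base rate stands.
Duty = $108,068.80 × 7% + 1,120 × $3.72 = $11,731.22.
Line 3 (63.52, Quenovia, 1,323 liters, $243,537.84):
Base rate for 63.52 is 10.5%.
Origin Quenovia qualifies under the Ravoria–Quenovia agreement and 63.52 is covered: preferential rate Free applies instead.
The additional-duty order on 63.52 targets Zoreth, not Quenovia; it does not apply.
Duty = $243,537.84 × 0% = $0.00.
Total = $79,742.40 + $11,731.22 + $0.00 = $91,473.62.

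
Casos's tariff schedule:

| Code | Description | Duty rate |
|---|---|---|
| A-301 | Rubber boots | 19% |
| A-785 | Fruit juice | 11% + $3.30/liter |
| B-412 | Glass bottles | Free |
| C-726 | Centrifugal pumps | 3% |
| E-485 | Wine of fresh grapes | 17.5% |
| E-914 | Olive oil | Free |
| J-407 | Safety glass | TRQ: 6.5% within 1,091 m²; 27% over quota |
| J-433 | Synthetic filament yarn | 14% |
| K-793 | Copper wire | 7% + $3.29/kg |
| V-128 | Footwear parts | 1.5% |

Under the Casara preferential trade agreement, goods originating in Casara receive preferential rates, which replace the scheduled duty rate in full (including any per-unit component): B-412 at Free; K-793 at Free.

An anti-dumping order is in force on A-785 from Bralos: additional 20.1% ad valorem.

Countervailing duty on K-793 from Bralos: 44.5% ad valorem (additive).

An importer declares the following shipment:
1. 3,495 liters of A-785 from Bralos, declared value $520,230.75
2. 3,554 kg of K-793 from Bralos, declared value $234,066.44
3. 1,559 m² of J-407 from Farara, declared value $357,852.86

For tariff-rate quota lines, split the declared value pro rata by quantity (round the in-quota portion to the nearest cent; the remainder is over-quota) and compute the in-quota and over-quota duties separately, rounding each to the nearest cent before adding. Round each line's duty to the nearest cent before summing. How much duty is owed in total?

Line 1 (A-785, Bralos, 3,495 liters, $520,230.75):
Base rate for A-785 is 11% + $3.30/liter.
Additional duty on A-785 from Bralos: +20.1%. Applied ad valorem rate: 11% + 20.1% = 31.1%.
Duty = $520,230.75 × 31.1% + 3,495 × $3.30 = $173,325.26.
Line 2 (K-793, Bralos, 3,554 kg, $234,066.44):
Base rate for K-793 is 7% + $3.29/kg.
K-793 has an FTA preferential rate, but origin Bralos is not Casara; base rate stands.
Additional duty on K-793 from Bralos: +44.5%. Applied ad valorem rate: 7% + 44.5% = 51.5%.
Duty = $234,066.44 × 51.5% + 3,554 × $3.29 = $132,236.88.
Line 3 (J-407, Farara, 1,559 m², $357,852.86):
Code J-407 is under a tariff-rate quota (threshold 1,091 m²). In-quota: 1,091 m² at 6.5%; over-quota: 468 m² at 27%.
Pro-rata value split: in-quota = $357,852.86 × 1,091/1,559 = $250,428.14; over-quota = $357,852.86 − $250,428.14 = $107,424.72.
In-quota duty = $250,428.14 × 6.5% = $16,277.83. Over-quota duty = $107,424.72 × 27% = $29,004.67.
Line duty = $16,277.83 + $29,004.67 = $45,282.50.
Total = $173,325.26 + $132,236.88 + $45,282.50 = $350,844.64.

$350,844.64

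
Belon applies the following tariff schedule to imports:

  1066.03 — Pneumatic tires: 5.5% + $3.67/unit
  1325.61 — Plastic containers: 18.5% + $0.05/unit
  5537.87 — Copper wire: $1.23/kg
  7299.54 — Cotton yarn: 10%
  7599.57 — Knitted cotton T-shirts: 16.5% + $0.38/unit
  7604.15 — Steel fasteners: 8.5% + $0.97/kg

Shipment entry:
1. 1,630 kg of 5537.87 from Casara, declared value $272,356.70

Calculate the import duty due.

Line 1 (5537.87, Casara, 1,630 kg, $272,356.70):
Base rate for 5537.87 is $1.23/kg.
Duty = 1,630 × $1.23 = $2,004.90.

$2,004.90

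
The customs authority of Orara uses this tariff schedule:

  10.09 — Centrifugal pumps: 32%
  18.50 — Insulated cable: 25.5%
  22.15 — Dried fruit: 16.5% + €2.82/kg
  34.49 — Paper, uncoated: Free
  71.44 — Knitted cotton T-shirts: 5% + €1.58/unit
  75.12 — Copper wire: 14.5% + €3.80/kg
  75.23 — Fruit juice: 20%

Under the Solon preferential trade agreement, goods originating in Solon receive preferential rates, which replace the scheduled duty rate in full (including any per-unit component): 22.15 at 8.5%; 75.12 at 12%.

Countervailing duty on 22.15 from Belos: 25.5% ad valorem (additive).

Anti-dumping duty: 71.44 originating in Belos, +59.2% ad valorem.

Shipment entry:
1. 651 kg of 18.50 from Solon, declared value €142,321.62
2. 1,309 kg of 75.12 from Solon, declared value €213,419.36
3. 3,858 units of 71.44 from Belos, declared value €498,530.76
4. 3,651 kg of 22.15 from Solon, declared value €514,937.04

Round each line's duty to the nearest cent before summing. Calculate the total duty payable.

€431,824.37

Line 1 (18.50, Solon, 651 kg, €142,321.62):
Base rate for 18.50 is 25.5%.
Origin Solon is the FTA partner but 18.50 is not on the preference list; base rate stands.
Duty = €142,321.62 × 25.5% = €36,292.01.
Line 2 (75.12, Solon, 1,309 kg, €213,419.36):
Base rate for 75.12 is 14.5% + €3.80/kg.
Origin Solon qualifies under the Orara–Solon agreement and 75.12 is covered: preferential rate 12% applies instead.
Duty = €213,419.36 × 12% = €25,610.32.
Line 3 (71.44, Belos, 3,858 units, €498,530.76):
Base rate for 71.44 is 5% + €1.58/unit.
Additional duty on 71.44 from Belos: +59.2%. Applied ad valorem rate: 5% + 59.2% = 64.2%.
Duty = €498,530.76 × 64.2% + 3,858 × €1.58 = €326,152.39.
Line 4 (22.15, Solon, 3,651 kg, €514,937.04):
Base rate for 22.15 is 16.5% + €2.82/kg.
Origin Solon qualifies under the Orara–Solon agreement and 22.15 is covered: preferential rate 8.5% applies instead.
The additional-duty order on 22.15 targets Belos, not Solon; it does not apply.
Duty = €514,937.04 × 8.5% = €43,769.65.
Total = €36,292.01 + €25,610.32 + €326,152.39 + €43,769.65 = €431,824.37.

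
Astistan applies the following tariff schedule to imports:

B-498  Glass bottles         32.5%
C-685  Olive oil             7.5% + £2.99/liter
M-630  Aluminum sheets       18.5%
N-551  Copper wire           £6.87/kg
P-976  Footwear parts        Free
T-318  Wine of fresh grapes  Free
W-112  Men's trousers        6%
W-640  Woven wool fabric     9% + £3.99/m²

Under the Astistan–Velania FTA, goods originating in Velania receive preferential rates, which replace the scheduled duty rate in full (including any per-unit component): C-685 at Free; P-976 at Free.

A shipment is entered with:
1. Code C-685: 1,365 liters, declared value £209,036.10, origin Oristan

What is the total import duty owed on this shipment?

£19,759.06

Line 1 (C-685, Oristan, 1,365 liters, £209,036.10):
Base rate for C-685 is 7.5% + £2.99/liter.
C-685 has an FTA preferential rate, but origin Oristan is not Velania; base rate stands.
Duty = £209,036.10 × 7.5% + 1,365 × £2.99 = £19,759.06.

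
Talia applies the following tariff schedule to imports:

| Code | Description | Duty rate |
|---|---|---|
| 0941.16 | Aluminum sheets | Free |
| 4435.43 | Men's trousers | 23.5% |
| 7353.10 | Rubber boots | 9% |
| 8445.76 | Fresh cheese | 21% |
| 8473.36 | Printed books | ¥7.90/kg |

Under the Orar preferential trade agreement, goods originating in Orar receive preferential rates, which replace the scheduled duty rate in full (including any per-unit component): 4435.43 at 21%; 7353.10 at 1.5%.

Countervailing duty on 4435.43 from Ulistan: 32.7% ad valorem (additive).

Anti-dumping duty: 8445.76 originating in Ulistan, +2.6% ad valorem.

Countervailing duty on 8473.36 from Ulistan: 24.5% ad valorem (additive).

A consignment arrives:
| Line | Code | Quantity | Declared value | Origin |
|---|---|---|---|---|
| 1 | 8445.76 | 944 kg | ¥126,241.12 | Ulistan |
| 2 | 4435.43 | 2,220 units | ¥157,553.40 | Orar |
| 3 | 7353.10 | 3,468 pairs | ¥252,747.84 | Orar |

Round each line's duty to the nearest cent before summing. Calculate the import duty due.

Line 1 (8445.76, Ulistan, 944 kg, ¥126,241.12):
Base rate for 8445.76 is 21%.
Additional duty on 8445.76 from Ulistan: +2.6%. Applied ad valorem rate: 21% + 2.6% = 23.6%.
Duty = ¥126,241.12 × 23.6% = ¥29,792.90.
Line 2 (4435.43, Orar, 2,220 units, ¥157,553.40):
Base rate for 4435.43 is 23.5%.
Origin Orar qualifies under the Talia–Orar agreement and 4435.43 is covered: preferential rate 21% applies instead.
The additional-duty order on 4435.43 targets Ulistan, not Orar; it does not apply.
Duty = ¥157,553.40 × 21% = ¥33,086.21.
Line 3 (7353.10, Orar, 3,468 pairs, ¥252,747.84):
Base rate for 7353.10 is 9%.
Origin Orar qualifies under the Talia–Orar agreement and 7353.10 is covered: preferential rate 1.5% applies instead.
Duty = ¥252,747.84 × 1.5% = ¥3,791.22.
Total = ¥29,792.90 + ¥33,086.21 + ¥3,791.22 = ¥66,670.33.

¥66,670.33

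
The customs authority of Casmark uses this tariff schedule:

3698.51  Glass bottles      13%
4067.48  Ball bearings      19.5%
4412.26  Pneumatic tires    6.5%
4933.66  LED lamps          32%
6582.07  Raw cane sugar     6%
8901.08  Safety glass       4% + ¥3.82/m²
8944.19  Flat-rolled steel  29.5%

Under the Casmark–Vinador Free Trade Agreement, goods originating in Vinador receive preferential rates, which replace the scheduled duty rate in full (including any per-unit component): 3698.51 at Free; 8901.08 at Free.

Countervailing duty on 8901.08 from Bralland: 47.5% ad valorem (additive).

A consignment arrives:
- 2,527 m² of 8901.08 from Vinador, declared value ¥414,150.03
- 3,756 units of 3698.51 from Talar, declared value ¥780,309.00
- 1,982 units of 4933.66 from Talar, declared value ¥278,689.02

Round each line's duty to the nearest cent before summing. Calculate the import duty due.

¥190,620.66

Line 1 (8901.08, Vinador, 2,527 m², ¥414,150.03):
Base rate for 8901.08 is 4% + ¥3.82/m².
Origin Vinador qualifies under the Casmark–Vinador agreement and 8901.08 is covered: preferential rate Free applies instead.
The additional-duty order on 8901.08 targets Bralland, not Vinador; it does not apply.
Duty = ¥414,150.03 × 0% = ¥0.00.
Line 2 (3698.51, Talar, 3,756 units, ¥780,309.00):
Base rate for 3698.51 is 13%.
3698.51 has an FTA preferential rate, but origin Talar is not Vinador; base rate stands.
Duty = ¥780,309.00 × 13% = ¥101,440.17.
Line 3 (4933.66, Talar, 1,982 units, ¥278,689.02):
Base rate for 4933.66 is 32%.
Duty = ¥278,689.02 × 32% = ¥89,180.49.
Total = ¥0.00 + ¥101,440.17 + ¥89,180.49 = ¥190,620.66.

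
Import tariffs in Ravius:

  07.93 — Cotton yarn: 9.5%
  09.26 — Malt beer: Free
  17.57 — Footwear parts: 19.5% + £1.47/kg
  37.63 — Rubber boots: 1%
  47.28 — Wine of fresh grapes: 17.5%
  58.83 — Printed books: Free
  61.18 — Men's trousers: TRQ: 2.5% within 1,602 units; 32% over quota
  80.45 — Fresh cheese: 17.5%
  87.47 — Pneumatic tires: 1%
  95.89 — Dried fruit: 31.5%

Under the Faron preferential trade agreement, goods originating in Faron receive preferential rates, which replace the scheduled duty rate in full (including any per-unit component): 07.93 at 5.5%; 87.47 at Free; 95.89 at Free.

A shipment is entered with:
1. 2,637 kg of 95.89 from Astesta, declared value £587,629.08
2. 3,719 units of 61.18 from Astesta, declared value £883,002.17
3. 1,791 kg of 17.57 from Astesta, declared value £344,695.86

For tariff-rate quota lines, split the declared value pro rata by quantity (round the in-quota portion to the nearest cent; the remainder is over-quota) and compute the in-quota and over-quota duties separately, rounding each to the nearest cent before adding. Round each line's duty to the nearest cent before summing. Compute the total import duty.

£425,305.27

Line 1 (95.89, Astesta, 2,637 kg, £587,629.08):
Base rate for 95.89 is 31.5%.
95.89 has an FTA preferential rate, but origin Astesta is not Faron; base rate stands.
Duty = £587,629.08 × 31.5% = £185,103.16.
Line 2 (61.18, Astesta, 3,719 units, £883,002.17):
Code 61.18 is under a tariff-rate quota (threshold 1,602 units). In-quota: 1,602 units at 2.5%; over-quota: 2,117 units at 32%.
Pro-rata value split: in-quota = £883,002.17 × 1,602/3,719 = £380,362.86; over-quota = £883,002.17 − £380,362.86 = £502,639.31.
In-quota duty = £380,362.86 × 2.5% = £9,509.07. Over-quota duty = £502,639.31 × 32% = £160,844.58.
Line duty = £9,509.07 + £160,844.58 = £170,353.65.
Line 3 (17.57, Astesta, 1,791 kg, £344,695.86):
Base rate for 17.57 is 19.5% + £1.47/kg.
Duty = £344,695.86 × 19.5% + 1,791 × £1.47 = £69,848.46.
Total = £185,103.16 + £170,353.65 + £69,848.46 = £425,305.27.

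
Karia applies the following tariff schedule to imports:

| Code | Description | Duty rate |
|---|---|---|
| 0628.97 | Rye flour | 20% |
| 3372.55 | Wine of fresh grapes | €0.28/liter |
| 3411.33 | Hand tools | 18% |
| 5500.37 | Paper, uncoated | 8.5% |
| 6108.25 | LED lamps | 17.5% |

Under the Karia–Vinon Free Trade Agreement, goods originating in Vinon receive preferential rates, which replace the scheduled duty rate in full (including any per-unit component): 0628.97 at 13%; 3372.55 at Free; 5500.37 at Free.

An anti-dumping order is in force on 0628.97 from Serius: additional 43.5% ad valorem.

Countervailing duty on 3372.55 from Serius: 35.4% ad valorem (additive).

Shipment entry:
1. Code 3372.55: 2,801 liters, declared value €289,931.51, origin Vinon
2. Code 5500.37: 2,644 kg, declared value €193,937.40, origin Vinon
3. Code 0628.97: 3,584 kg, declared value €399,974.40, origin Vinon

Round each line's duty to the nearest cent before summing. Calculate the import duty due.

Line 1 (3372.55, Vinon, 2,801 liters, €289,931.51):
Base rate for 3372.55 is €0.28/liter.
Origin Vinon qualifies under the Karia–Vinon agreement and 3372.55 is covered: preferential rate Free applies instead.
The additional-duty order on 3372.55 targets Serius, not Vinon; it does not apply.
Duty = €289,931.51 × 0% = €0.00.
Line 2 (5500.37, Vinon, 2,644 kg, €193,937.40):
Base rate for 5500.37 is 8.5%.
Origin Vinon qualifies under the Karia–Vinon agreement and 5500.37 is covered: preferential rate Free applies instead.
Duty = €193,937.40 × 0% = €0.00.
Line 3 (0628.97, Vinon, 3,584 kg, €399,974.40):
Base rate for 0628.97 is 20%.
Origin Vinon qualifies under the Karia–Vinon agreement and 0628.97 is covered: preferential rate 13% applies instead.
The additional-duty order on 0628.97 targets Serius, not Vinon; it does not apply.
Duty = €399,974.40 × 13% = €51,996.67.
Total = €0.00 + €0.00 + €51,996.67 = €51,996.67.

€51,996.67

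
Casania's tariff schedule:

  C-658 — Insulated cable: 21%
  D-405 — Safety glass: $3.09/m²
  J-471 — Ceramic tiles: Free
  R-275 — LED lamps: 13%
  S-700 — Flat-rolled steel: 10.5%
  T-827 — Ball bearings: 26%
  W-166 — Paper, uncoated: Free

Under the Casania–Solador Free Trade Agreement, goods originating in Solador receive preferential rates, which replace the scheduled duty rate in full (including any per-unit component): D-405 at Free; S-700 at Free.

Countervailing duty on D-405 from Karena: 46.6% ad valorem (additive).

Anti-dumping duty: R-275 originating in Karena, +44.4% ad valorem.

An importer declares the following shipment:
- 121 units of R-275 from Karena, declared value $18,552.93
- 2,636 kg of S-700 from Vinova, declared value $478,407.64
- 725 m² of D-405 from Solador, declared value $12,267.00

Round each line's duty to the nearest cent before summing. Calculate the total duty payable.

$60,882.18

Line 1 (R-275, Karena, 121 units, $18,552.93):
Base rate for R-275 is 13%.
Additional duty on R-275 from Karena: +44.4%. Applied ad valorem rate: 13% + 44.4% = 57.4%.
Duty = $18,552.93 × 57.4% = $10,649.38.
Line 2 (S-700, Vinova, 2,636 kg, $478,407.64):
Base rate for S-700 is 10.5%.
S-700 has an FTA preferential rate, but origin Vinova is not Solador; base rate stands.
Duty = $478,407.64 × 10.5% = $50,232.80.
Line 3 (D-405, Solador, 725 m², $12,267.00):
Base rate for D-405 is $3.09/m².
Origin Solador qualifies under the Casania–Solador agreement and D-405 is covered: preferential rate Free applies instead.
The additional-duty order on D-405 targets Karena, not Solador; it does not apply.
Duty = $12,267.00 × 0% = $0.00.
Total = $10,649.38 + $50,232.80 + $0.00 = $60,882.18.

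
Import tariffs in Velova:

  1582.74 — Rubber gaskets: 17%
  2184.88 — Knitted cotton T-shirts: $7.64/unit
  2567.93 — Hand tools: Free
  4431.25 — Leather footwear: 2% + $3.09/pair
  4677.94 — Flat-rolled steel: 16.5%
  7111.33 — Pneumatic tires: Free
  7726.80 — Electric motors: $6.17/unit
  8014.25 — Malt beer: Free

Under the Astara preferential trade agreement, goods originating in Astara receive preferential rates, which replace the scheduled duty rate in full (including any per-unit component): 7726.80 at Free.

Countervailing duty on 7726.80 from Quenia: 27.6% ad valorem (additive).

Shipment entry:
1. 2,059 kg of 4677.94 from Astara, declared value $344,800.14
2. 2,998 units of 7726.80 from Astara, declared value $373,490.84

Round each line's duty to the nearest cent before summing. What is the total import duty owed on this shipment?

Line 1 (4677.94, Astara, 2,059 kg, $344,800.14):
Base rate for 4677.94 is 16.5%.
Origin Astara is the FTA partner but 4677.94 is not on the preference list; base rate stands.
Duty = $344,800.14 × 16.5% = $56,892.02.
Line 2 (7726.80, Astara, 2,998 units, $373,490.84):
Base rate for 7726.80 is $6.17/unit.
Origin Astara qualifies under the Velova–Astara agreement and 7726.80 is covered: preferential rate Free applies instead.
The additional-duty order on 7726.80 targets Quenia, not Astara; it does not apply.
Duty = $373,490.84 × 0% = $0.00.
Total = $56,892.02 + $0.00 = $56,892.02.

$56,892.02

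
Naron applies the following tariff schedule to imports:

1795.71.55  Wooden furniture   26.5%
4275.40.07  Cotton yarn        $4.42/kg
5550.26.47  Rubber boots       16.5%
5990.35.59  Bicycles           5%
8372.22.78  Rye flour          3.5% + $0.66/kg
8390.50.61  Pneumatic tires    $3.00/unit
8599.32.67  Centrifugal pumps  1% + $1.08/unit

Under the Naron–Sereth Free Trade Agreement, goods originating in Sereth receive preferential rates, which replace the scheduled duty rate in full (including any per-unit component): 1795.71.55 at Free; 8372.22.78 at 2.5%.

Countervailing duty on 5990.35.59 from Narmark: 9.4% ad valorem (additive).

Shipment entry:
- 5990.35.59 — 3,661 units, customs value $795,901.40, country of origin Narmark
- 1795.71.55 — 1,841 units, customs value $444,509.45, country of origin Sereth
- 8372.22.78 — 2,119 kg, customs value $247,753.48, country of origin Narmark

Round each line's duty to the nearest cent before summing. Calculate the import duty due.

$124,679.71

Line 1 (5990.35.59, Narmark, 3,661 units, $795,901.40):
Base rate for 5990.35.59 is 5%.
Additional duty on 5990.35.59 from Narmark: +9.4%. Applied ad valorem rate: 5% + 9.4% = 14.4%.
Duty = $795,901.40 × 14.4% = $114,609.80.
Line 2 (1795.71.55, Sereth, 1,841 units, $444,509.45):
Base rate for 1795.71.55 is 26.5%.
Origin Sereth qualifies under the Naron–Sereth agreement and 1795.71.55 is covered: preferential rate Free applies instead.
Duty = $444,509.45 × 0% = $0.00.
Line 3 (8372.22.78, Narmark, 2,119 kg, $247,753.48):
Base rate for 8372.22.78 is 3.5% + $0.66/kg.
8372.22.78 has an FTA preferential rate, but origin Narmark is not Sereth; base rate stands.
Duty = $247,753.48 × 3.5% + 2,119 × $0.66 = $10,069.91.
Total = $114,609.80 + $0.00 + $10,069.91 = $124,679.71.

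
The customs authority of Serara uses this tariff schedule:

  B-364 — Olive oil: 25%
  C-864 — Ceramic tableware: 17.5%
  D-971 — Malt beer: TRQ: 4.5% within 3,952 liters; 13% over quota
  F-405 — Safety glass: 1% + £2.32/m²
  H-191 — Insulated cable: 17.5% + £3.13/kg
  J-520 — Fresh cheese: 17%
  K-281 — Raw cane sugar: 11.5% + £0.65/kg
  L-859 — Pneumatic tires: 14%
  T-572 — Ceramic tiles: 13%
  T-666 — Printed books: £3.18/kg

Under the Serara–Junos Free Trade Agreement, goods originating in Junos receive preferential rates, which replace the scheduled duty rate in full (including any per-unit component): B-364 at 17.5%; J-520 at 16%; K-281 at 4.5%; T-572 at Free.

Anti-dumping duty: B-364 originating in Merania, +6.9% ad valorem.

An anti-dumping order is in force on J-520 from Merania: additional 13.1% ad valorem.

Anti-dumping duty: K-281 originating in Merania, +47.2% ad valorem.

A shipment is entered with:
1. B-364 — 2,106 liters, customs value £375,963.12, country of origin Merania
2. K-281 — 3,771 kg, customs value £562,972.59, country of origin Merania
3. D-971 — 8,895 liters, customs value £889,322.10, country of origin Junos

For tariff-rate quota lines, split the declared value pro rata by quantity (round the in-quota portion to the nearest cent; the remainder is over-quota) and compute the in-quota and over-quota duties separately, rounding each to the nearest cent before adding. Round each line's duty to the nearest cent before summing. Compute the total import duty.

£534,874.89

Line 1 (B-364, Merania, 2,106 liters, £375,963.12):
Base rate for B-364 is 25%.
B-364 has an FTA preferential rate, but origin Merania is not Junos; base rate stands.
Additional duty on B-364 from Merania: +6.9%. Applied ad valorem rate: 25% + 6.9% = 31.9%.
Duty = £375,963.12 × 31.9% = £119,932.24.
Line 2 (K-281, Merania, 3,771 kg, £562,972.59):
Base rate for K-281 is 11.5% + £0.65/kg.
K-281 has an FTA preferential rate, but origin Merania is not Junos; base rate stands.
Additional duty on K-281 from Merania: +47.2%. Applied ad valorem rate: 11.5% + 47.2% = 58.7%.
Duty = £562,972.59 × 58.7% + 3,771 × £0.65 = £332,916.06.
Line 3 (D-971, Junos, 8,895 liters, £889,322.10):
Code D-971 is under a tariff-rate quota (threshold 3,952 liters). In-quota: 3,952 liters at 4.5%; over-quota: 4,943 liters at 13%.
Pro-rata value split: in-quota = £889,322.10 × 3,952/8,895 = £395,120.96; over-quota = £889,322.10 − £395,120.96 = £494,201.14.
In-quota duty = £395,120.96 × 4.5% = £17,780.44. Over-quota duty = £494,201.14 × 13% = £64,246.15.
Line duty = £17,780.44 + £64,246.15 = £82,026.59.
Total = £119,932.24 + £332,916.06 + £82,026.59 = £534,874.89.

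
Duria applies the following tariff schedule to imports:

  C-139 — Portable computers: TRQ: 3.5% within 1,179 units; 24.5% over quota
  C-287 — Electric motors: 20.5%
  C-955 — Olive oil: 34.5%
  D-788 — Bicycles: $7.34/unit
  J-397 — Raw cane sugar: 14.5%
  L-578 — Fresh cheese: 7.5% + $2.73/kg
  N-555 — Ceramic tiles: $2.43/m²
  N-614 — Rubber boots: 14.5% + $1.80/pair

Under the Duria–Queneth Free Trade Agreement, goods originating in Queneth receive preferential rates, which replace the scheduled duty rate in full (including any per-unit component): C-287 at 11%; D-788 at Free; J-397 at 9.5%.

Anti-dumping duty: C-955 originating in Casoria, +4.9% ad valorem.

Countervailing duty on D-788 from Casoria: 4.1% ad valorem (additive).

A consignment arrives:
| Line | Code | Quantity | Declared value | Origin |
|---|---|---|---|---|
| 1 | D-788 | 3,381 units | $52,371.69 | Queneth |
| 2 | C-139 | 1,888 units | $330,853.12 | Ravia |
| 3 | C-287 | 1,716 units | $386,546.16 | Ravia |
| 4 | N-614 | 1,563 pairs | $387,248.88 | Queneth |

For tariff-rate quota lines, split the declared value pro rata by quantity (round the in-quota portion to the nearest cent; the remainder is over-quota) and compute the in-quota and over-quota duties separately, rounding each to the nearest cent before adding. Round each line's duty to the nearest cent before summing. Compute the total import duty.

Line 1 (D-788, Queneth, 3,381 units, $52,371.69):
Base rate for D-788 is $7.34/unit.
Origin Queneth qualifies under the Duria–Queneth agreement and D-788 is covered: preferential rate Free applies instead.
The additional-duty order on D-788 targets Casoria, not Queneth; it does not apply.
Duty = $52,371.69 × 0% = $0.00.
Line 2 (C-139, Ravia, 1,888 units, $330,853.12):
Code C-139 is under a tariff-rate quota (threshold 1,179 units). In-quota: 1,179 units at 3.5%; over-quota: 709 units at 24.5%.
Pro-rata value split: in-quota = $330,853.12 × 1,179/1,888 = $206,607.96; over-quota = $330,853.12 − $206,607.96 = $124,245.16.
In-quota duty = $206,607.96 × 3.5% = $7,231.28. Over-quota duty = $124,245.16 × 24.5% = $30,440.06.
Line duty = $7,231.28 + $30,440.06 = $37,671.34.
Line 3 (C-287, Ravia, 1,716 units, $386,546.16):
Base rate for C-287 is 20.5%.
C-287 has an FTA preferential rate, but origin Ravia is not Queneth; base rate stands.
Duty = $386,546.16 × 20.5% = $79,241.96.
Line 4 (N-614, Queneth, 1,563 pairs, $387,248.88):
Base rate for N-614 is 14.5% + $1.80/pair.
Origin Queneth is the FTA partner but N-614 is not on the preference list; base rate stands.
Duty = $387,248.88 × 14.5% + 1,563 × $1.80 = $58,964.49.
Total = $0.00 + $37,671.34 + $79,241.96 + $58,964.49 = $175,877.79.

$175,877.79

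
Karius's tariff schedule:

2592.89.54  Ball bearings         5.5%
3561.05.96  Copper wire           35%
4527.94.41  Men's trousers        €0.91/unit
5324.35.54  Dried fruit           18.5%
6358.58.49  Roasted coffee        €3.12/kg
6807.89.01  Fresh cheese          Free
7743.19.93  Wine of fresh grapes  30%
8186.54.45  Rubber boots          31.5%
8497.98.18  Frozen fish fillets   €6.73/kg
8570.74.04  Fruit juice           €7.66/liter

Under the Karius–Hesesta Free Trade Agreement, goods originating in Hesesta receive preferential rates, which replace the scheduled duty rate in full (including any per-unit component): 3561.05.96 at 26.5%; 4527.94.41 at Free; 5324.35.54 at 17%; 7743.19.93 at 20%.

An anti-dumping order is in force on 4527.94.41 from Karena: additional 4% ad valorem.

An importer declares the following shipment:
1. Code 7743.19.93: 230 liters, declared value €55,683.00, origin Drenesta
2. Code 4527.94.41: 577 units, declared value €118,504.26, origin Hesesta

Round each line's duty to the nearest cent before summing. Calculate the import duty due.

€16,704.90

Line 1 (7743.19.93, Drenesta, 230 liters, €55,683.00):
Base rate for 7743.19.93 is 30%.
7743.19.93 has an FTA preferential rate, but origin Drenesta is not Hesesta; base rate stands.
Duty = €55,683.00 × 30% = €16,704.90.
Line 2 (4527.94.41, Hesesta, 577 units, €118,504.26):
Base rate for 4527.94.41 is €0.91/unit.
Origin Hesesta qualifies under the Karius–Hesesta agreement and 4527.94.41 is covered: preferential rate Free applies instead.
The additional-duty order on 4527.94.41 targets Karena, not Hesesta; it does not apply.
Duty = €118,504.26 × 0% = €0.00.
Total = €16,704.90 + €0.00 = €16,704.90.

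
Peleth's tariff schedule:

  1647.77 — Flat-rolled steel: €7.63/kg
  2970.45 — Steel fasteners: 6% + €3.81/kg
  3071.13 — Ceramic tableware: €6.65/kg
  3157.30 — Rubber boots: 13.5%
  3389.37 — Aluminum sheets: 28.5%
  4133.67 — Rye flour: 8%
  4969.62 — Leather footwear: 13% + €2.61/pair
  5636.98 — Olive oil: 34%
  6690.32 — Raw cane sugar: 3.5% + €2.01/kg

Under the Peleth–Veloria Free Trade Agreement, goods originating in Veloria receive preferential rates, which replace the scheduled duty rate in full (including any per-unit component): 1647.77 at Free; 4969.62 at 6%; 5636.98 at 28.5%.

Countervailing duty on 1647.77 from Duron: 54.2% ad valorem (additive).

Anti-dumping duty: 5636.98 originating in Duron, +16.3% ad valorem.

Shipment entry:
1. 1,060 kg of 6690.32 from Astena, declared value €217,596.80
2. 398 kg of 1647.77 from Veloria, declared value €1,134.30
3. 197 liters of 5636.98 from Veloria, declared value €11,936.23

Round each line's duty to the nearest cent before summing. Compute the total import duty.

Line 1 (6690.32, Astena, 1,060 kg, €217,596.80):
Base rate for 6690.32 is 3.5% + €2.01/kg.
Duty = €217,596.80 × 3.5% + 1,060 × €2.01 = €9,746.49.
Line 2 (1647.77, Veloria, 398 kg, €1,134.30):
Base rate for 1647.77 is €7.63/kg.
Origin Veloria qualifies under the Peleth–Veloria agreement and 1647.77 is covered: preferential rate Free applies instead.
The additional-duty order on 1647.77 targets Duron, not Veloria; it does not apply.
Duty = €1,134.30 × 0% = €0.00.
Line 3 (5636.98, Veloria, 197 liters, €11,936.23):
Base rate for 5636.98 is 34%.
Origin Veloria qualifies under the Peleth–Veloria agreement and 5636.98 is covered: preferential rate 28.5% applies instead.
The additional-duty order on 5636.98 targets Duron, not Veloria; it does not apply.
Duty = €11,936.23 × 28.5% = €3,401.83.
Total = €9,746.49 + €0.00 + €3,401.83 = €13,148.32.

€13,148.32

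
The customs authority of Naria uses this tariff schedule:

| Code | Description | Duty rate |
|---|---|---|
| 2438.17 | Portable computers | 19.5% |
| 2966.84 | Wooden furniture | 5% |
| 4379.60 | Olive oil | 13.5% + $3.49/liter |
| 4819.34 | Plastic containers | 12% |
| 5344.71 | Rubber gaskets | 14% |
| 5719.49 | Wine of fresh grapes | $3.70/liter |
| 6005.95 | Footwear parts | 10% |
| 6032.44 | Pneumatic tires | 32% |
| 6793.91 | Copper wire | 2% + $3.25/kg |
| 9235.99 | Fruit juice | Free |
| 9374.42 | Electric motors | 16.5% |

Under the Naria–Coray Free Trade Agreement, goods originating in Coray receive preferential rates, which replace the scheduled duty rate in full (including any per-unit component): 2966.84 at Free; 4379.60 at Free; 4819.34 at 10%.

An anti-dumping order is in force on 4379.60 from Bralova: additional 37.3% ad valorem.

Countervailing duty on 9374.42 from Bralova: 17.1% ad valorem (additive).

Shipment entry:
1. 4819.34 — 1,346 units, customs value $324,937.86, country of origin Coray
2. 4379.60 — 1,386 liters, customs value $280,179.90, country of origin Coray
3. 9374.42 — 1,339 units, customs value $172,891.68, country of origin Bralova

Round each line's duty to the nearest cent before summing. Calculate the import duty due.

$90,585.39

Line 1 (4819.34, Coray, 1,346 units, $324,937.86):
Base rate for 4819.34 is 12%.
Origin Coray qualifies under the Naria–Coray agreement and 4819.34 is covered: preferential rate 10% applies instead.
Duty = $324,937.86 × 10% = $32,493.79.
Line 2 (4379.60, Coray, 1,386 liters, $280,179.90):
Base rate for 4379.60 is 13.5% + $3.49/liter.
Origin Coray qualifies under the Naria–Coray agreement and 4379.60 is covered: preferential rate Free applies instead.
The additional-duty order on 4379.60 targets Bralova, not Coray; it does not apply.
Duty = $280,179.90 × 0% = $0.00.
Line 3 (9374.42, Bralova, 1,339 units, $172,891.68):
Base rate for 9374.42 is 16.5%.
Additional duty on 9374.42 from Bralova: +17.1%. Applied ad valorem rate: 16.5% + 17.1% = 33.6%.
Duty = $172,891.68 × 33.6% = $58,091.60.
Total = $32,493.79 + $0.00 + $58,091.60 = $90,585.39.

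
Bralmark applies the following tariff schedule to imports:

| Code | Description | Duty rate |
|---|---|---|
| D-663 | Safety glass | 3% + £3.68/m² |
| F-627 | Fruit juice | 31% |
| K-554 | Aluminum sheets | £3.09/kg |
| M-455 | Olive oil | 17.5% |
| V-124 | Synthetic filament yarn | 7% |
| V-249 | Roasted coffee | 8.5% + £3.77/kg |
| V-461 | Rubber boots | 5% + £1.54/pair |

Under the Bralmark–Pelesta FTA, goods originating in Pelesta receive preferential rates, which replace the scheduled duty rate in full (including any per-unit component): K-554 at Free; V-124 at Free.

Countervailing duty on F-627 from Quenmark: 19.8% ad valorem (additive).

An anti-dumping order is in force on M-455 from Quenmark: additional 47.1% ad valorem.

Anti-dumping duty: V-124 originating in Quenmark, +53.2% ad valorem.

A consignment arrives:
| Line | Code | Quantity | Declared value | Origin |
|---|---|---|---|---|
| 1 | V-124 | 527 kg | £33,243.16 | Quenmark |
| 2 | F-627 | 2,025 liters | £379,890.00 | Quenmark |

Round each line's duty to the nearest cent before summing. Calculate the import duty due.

£212,996.50

Line 1 (V-124, Quenmark, 527 kg, £33,243.16):
Base rate for V-124 is 7%.
V-124 has an FTA preferential rate, but origin Quenmark is not Pelesta; base rate stands.
Additional duty on V-124 from Quenmark: +53.2%. Applied ad valorem rate: 7% + 53.2% = 60.2%.
Duty = £33,243.16 × 60.2% = £20,012.38.
Line 2 (F-627, Quenmark, 2,025 liters, £379,890.00):
Base rate for F-627 is 31%.
Additional duty on F-627 from Quenmark: +19.8%. Applied ad valorem rate: 31% + 19.8% = 50.8%.
Duty = £379,890.00 × 50.8% = £192,984.12.
Total = £20,012.38 + £192,984.12 = £212,996.50.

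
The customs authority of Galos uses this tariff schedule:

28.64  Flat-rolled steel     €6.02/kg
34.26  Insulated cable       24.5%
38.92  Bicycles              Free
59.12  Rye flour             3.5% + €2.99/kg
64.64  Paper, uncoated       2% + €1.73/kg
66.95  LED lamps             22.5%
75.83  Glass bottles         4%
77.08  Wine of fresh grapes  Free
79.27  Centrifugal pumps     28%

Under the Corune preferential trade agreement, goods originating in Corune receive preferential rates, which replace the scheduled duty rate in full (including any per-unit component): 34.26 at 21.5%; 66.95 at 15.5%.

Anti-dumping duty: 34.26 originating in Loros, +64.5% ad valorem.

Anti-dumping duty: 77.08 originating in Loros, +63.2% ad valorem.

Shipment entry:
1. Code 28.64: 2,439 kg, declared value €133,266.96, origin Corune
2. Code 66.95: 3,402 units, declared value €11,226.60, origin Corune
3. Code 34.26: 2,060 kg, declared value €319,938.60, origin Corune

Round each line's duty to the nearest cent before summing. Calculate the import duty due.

€85,209.70

Line 1 (28.64, Corune, 2,439 kg, €133,266.96):
Base rate for 28.64 is €6.02/kg.
Origin Corune is the FTA partner but 28.64 is not on the preference list; base rate stands.
Duty = 2,439 × €6.02 = €14,682.78.
Line 2 (66.95, Corune, 3,402 units, €11,226.60):
Base rate for 66.95 is 22.5%.
Origin Corune qualifies under the Galos–Corune agreement and 66.95 is covered: preferential rate 15.5% applies instead.
Duty = €11,226.60 × 15.5% = €1,740.12.
Line 3 (34.26, Corune, 2,060 kg, €319,938.60):
Base rate for 34.26 is 24.5%.
Origin Corune qualifies under the Galos–Corune agreement and 34.26 is covered: preferential rate 21.5% applies instead.
The additional-duty order on 34.26 targets Loros, not Corune; it does not apply.
Duty = €319,938.60 × 21.5% = €68,786.80.
Total = €14,682.78 + €1,740.12 + €68,786.80 = €85,209.70.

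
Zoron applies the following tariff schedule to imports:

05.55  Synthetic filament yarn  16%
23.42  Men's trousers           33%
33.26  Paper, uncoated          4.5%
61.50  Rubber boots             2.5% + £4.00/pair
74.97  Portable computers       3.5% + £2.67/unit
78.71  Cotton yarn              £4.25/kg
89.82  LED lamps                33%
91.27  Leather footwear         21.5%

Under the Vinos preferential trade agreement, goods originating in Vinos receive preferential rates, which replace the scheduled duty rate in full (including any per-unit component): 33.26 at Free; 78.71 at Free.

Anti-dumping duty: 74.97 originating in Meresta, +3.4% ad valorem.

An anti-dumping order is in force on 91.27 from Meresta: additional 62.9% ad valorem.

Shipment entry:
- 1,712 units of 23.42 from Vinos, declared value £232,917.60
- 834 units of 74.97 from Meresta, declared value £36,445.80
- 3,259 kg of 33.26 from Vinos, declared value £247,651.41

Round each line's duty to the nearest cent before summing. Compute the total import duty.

Line 1 (23.42, Vinos, 1,712 units, £232,917.60):
Base rate for 23.42 is 33%.
Origin Vinos is the FTA partner but 23.42 is not on the preference list; base rate stands.
Duty = £232,917.60 × 33% = £76,862.81.
Line 2 (74.97, Meresta, 834 units, £36,445.80):
Base rate for 74.97 is 3.5% + £2.67/unit.
Additional duty on 74.97 from Meresta: +3.4%. Applied ad valorem rate: 3.5% + 3.4% = 6.9%.
Duty = £36,445.80 × 6.9% + 834 × £2.67 = £4,741.54.
Line 3 (33.26, Vinos, 3,259 kg, £247,651.41):
Base rate for 33.26 is 4.5%.
Origin Vinos qualifies under the Zoron–Vinos agreement and 33.26 is covered: preferential rate Free applies instead.
Duty = £247,651.41 × 0% = £0.00.
Total = £76,862.81 + £4,741.54 + £0.00 = £81,604.35.

£81,604.35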